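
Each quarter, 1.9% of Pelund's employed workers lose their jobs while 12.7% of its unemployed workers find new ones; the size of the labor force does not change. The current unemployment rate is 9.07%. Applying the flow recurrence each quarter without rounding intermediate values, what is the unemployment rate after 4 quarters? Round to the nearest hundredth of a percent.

Unemployment rate after four quarters ≈ 10.92%.

With a fixed labor force, u_{t+1} = u_t + s·(1−u_t) − f·u_t = u_t·(1−s−f) + s.
Here 1−s−f = 0.854 and s = 0.019.
u_1 = 0.090700 × 0.854 + 0.019 = 0.096458.
u_2 = 0.096458 × 0.854 + 0.019 = 0.101375.
u_3 = 0.101375 × 0.854 + 0.019 = 0.105574.
u_4 = 0.105574 × 0.854 + 0.019 = 0.109160.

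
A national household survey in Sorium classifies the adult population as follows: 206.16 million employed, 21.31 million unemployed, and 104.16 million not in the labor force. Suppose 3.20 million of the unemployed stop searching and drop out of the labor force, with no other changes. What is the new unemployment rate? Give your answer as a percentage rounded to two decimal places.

New unemployment rate ≈ 8.08%.

Initially, labor force = 206.16 + 21.31 = 227.47 million, so u = 21.31/227.47 = 9.37%.
After the change, unemployed and labor force both fall by 3.20 → E = 206.16, U = 18.11, labor force = 224.27 million.
New unemployment rate = 18.11 / 224.27 = 8.08%.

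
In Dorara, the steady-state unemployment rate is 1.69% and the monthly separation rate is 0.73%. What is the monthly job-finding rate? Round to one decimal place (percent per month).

From u* = s/(s+f): f = s·(1−u)/u.
f = 0.73 × (1 − 0.0169) / 0.0169 = 0.7177 / 0.0169 ≈ 42.5% per month.

Job-finding rate ≈ 42.5% per month.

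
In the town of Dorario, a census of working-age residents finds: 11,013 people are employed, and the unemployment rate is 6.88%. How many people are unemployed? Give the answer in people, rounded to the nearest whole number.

Let U be the number unemployed. The labor force is E + U, and U/(E+U) = 0.0688.
So U = 0.0688 × 11,013 / (1 − 0.0688) = 757.69 / 0.9312 ≈ 814.

About 814 are unemployed.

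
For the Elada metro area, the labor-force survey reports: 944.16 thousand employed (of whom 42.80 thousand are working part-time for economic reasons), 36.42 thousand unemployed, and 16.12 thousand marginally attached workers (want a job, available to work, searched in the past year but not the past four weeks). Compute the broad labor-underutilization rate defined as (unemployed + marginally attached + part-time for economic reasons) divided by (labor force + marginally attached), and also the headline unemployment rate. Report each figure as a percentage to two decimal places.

Labor force = 944.16 + 36.42 = 980.58 thousand.
Numerator = 36.42 + 16.12 + 42.80 = 95.34 thousand.
Denominator = 980.58 + 16.12 = 996.70 thousand.
Broad rate = 95.34 / 996.70 = 9.57%.
Headline unemployment rate = 36.42 / 980.58 = 3.71%.

Broad underutilization rate ≈ 9.57%; headline unemployment rate ≈ 3.71%.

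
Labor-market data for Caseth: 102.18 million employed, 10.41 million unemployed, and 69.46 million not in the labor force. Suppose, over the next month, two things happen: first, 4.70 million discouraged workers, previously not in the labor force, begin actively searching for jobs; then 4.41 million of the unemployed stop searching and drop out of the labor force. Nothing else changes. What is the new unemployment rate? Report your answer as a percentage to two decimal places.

Initially, labor force = 102.18 + 10.41 = 112.59 million, so u = 10.41/112.59 = 9.25%.
After the first change, unemployed and labor force both rise by 4.70 → E = 102.18, U = 15.11, labor force = 117.29 million.
After the second change, unemployed and labor force both fall by 4.41 → E = 102.18, U = 10.70, labor force = 112.88 million.
New unemployment rate = 10.70 / 112.88 = 9.48%.

New unemployment rate ≈ 9.48%.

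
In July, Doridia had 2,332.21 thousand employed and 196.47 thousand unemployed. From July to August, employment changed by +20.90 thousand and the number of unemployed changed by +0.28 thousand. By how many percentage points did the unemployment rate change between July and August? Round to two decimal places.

The unemployment rate changed by −0.05 percentage points.

July: labor force = 2,332.21 + 196.47 = 2,528.68; u = 196.47/2,528.68 = 7.77%.
August: labor force = 2,353.11 + 196.75 = 2,549.86; u = 196.75/2,549.86 = 7.72%.
Change = 7.72% − 7.77% = −0.05 pp.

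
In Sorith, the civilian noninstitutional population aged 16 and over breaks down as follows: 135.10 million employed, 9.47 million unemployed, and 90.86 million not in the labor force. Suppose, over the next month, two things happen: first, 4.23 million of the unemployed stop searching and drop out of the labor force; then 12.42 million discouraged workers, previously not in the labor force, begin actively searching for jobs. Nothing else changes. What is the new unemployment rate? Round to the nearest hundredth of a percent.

New unemployment rate ≈ 11.56%.

Initially, labor force = 135.10 + 9.47 = 144.57 million, so u = 9.47/144.57 = 6.55%.
After the first change, unemployed and labor force both fall by 4.23 → E = 135.10, U = 5.24, labor force = 140.34 million.
After the second change, unemployed and labor force both rise by 12.42 → E = 135.10, U = 17.66, labor force = 152.76 million.
New unemployment rate = 17.66 / 152.76 = 11.56%.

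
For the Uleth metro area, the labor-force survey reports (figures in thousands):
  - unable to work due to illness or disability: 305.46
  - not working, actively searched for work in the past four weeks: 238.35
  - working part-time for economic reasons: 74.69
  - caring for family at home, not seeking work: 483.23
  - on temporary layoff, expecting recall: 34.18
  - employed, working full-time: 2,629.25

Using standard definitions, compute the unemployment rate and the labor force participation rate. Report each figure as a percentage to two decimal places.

Unemployment rate ≈ 9.16%; labor force participation rate ≈ 79.05%.

Employed = 74.69 + 2,629.25 = 2,703.94 thousand (anyone who worked, including part-time for economic reasons, counts as employed).
Unemployed = 238.35 + 34.18 = 272.53 thousand (jobless and actively searching, or on temporary layoff).
Labor force = 2,703.94 + 272.53 = 2,976.47 thousand.
Not in labor force = 305.46 + 483.23 = 788.69 thousand (those not working and not actively searching are outside the labor force).
Civilian working-age population = 2,976.47 + 788.69 = 3,765.16 thousand.
Unemployment rate = 272.53 / 2,976.47 = 9.16%.
Labor force participation rate = 2,976.47 / 3,765.16 = 79.05%.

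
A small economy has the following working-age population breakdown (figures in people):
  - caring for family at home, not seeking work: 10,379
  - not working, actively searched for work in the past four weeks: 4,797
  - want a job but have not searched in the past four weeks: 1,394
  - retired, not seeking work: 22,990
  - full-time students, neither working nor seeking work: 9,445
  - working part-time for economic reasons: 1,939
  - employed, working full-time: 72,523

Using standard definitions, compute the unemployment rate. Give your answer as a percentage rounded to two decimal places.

Unemployment rate ≈ 6.05%.

Employed = 1,939 + 72,523 = 74,462 (anyone who worked, including part-time for economic reasons, counts as employed).
Unemployed = 4,797.
Labor force = 74,462 + 4,797 = 79,259.
Unemployment rate = 4,797 / 79,259 = 6.05%.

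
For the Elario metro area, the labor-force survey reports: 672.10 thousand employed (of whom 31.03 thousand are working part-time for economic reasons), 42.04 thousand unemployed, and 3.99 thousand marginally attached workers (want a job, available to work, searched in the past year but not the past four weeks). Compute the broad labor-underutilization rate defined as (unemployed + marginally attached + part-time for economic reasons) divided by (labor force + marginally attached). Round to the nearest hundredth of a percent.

Broad underutilization rate ≈ 10.73%.

Labor force = 672.10 + 42.04 = 714.14 thousand.
Numerator = 42.04 + 3.99 + 31.03 = 77.06 thousand.
Denominator = 714.14 + 3.99 = 718.13 thousand.
Broad rate = 77.06 / 718.13 = 10.73%.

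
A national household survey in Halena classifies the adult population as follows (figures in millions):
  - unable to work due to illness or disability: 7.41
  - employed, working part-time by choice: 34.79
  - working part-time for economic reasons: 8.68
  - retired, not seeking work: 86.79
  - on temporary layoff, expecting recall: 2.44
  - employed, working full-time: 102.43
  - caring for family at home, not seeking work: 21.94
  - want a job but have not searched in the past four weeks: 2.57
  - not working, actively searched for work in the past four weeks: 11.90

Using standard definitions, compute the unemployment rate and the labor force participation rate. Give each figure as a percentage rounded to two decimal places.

Employed = 34.79 + 8.68 + 102.43 = 145.90 million (anyone who worked, including part-time for economic reasons, counts as employed).
Unemployed = 2.44 + 11.90 = 14.34 million (jobless and actively searching, or on temporary layoff).
Labor force = 145.90 + 14.34 = 160.24 million.
Not in labor force = 7.41 + 86.79 + 21.94 + 2.57 = 118.71 million (those not working and not actively searching are outside the labor force — including those who want a job but have given up searching).
Civilian working-age population = 160.24 + 118.71 = 278.95 million.
Unemployment rate = 14.34 / 160.24 = 8.95%.
Labor force participation rate = 160.24 / 278.95 = 57.44%.

Unemployment rate ≈ 8.95%; labor force participation rate ≈ 57.44%.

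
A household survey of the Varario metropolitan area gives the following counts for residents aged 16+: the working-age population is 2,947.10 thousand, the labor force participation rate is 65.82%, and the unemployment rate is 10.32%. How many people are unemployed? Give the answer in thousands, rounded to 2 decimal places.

Labor force = 0.6582 × 2,947.10 = 1,939.78 thousand.
Unemployed = 0.1032 × 1,939.78 ≈ 200.19 thousand.

About 200.19 thousand are unemployed.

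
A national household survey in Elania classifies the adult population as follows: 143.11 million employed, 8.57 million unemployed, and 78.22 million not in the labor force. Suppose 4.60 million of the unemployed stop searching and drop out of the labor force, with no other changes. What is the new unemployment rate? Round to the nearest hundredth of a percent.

Initially, labor force = 143.11 + 8.57 = 151.68 million, so u = 8.57/151.68 = 5.65%.
After the change, unemployed and labor force both fall by 4.60 → E = 143.11, U = 3.97, labor force = 147.08 million.
New unemployment rate = 3.97 / 147.08 = 2.70%.

New unemployment rate ≈ 2.70%.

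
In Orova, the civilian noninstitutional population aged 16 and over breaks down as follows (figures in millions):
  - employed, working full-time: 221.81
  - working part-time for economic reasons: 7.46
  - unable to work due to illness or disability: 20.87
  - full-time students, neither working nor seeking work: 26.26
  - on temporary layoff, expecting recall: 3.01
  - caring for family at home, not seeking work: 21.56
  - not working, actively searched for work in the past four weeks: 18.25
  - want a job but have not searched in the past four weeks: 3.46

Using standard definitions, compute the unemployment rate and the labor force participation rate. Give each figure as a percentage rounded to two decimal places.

Employed = 221.81 + 7.46 = 229.27 million (anyone who worked, including part-time for economic reasons, counts as employed).
Unemployed = 3.01 + 18.25 = 21.26 million (jobless and actively searching, or on temporary layoff).
Labor force = 229.27 + 21.26 = 250.53 million.
Not in labor force = 20.87 + 26.26 + 21.56 + 3.46 = 72.15 million (those not working and not actively searching are outside the labor force — including those who want a job but have given up searching).
Civilian working-age population = 250.53 + 72.15 = 322.68 million.
Unemployment rate = 21.26 / 250.53 = 8.49%.
Labor force participation rate = 250.53 / 322.68 = 77.64%.

Unemployment rate ≈ 8.49%; labor force participation rate ≈ 77.64%.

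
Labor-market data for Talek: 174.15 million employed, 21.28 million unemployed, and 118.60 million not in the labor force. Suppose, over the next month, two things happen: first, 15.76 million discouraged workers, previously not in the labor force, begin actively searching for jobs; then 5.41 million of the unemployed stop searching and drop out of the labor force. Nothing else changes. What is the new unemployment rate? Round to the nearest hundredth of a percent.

Initially, labor force = 174.15 + 21.28 = 195.43 million, so u = 21.28/195.43 = 10.89%.
After the first change, unemployed and labor force both rise by 15.76 → E = 174.15, U = 37.04, labor force = 211.19 million.
After the second change, unemployed and labor force both fall by 5.41 → E = 174.15, U = 31.63, labor force = 205.78 million.
New unemployment rate = 31.63 / 205.78 = 15.37%.

New unemployment rate ≈ 15.37%.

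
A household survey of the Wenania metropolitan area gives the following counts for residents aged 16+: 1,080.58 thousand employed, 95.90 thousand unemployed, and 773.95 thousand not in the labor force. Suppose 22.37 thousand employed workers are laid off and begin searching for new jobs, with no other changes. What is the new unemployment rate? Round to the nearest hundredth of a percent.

New unemployment rate ≈ 10.05%.

Initially, labor force = 1,080.58 + 95.90 = 1,176.48 thousand, so u = 95.90/1,176.48 = 8.15%.
After the change, employed falls and unemployed rises by 22.37; labor force unchanged → E = 1,058.21, U = 118.27, labor force = 1,176.48 thousand.
New unemployment rate = 118.27 / 1,176.48 = 10.05%.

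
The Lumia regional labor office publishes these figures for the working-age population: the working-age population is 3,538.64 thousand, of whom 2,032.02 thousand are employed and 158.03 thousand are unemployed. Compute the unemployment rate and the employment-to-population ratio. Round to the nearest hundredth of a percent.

Unemployment rate ≈ 7.22%; employment-population ratio ≈ 57.42%.

Labor force = employed + unemployed = 2,032.02 + 158.03 = 2,190.05 thousand.
Unemployment rate = 158.03 / 2,190.05 = 7.22%.
Employment-population ratio = 2,032.02 / 3,538.64 = 57.42%.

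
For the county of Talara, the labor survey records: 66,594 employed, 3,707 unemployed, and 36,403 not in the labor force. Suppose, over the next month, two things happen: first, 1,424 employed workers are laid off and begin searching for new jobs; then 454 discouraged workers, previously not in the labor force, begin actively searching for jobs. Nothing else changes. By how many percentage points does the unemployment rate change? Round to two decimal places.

Initially, labor force = 66,594 + 3,707 = 70,301, so u = 3,707/70,301 = 5.27%.
After the first change, employed falls and unemployed rises by 1,424; labor force unchanged → E = 65,170, U = 5,131, labor force = 70,301.
After the second change, unemployed and labor force both rise by 454 → E = 65,170, U = 5,585, labor force = 70,755.
New unemployment rate = 5,585 / 70,755 = 7.89%.
Change = 7.89% − 5.27% = +2.62 percentage points.

The unemployment rate changes by +2.62 percentage points.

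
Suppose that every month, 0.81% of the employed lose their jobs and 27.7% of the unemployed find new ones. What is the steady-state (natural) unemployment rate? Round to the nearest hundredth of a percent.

Steady-state unemployment rate ≈ 2.84%.

At steady state the flows balance: s·E = f·U, so U/(E+U) = s/(s+f).
u* = 0.81 / (0.81 + 27.7) = 0.81 / 28.51 = 2.84%.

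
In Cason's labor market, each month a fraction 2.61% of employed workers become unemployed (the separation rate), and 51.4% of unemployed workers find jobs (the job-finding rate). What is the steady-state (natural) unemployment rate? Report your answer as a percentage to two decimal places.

Steady-state unemployment rate ≈ 4.83%.

At steady state the flows balance: s·E = f·U, so U/(E+U) = s/(s+f).
u* = 2.61 / (2.61 + 51.4) = 2.61 / 54.01 = 4.83%.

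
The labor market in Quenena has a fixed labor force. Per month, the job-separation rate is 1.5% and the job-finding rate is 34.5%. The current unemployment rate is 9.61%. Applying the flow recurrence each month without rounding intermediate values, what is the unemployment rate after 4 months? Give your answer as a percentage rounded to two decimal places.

Unemployment rate after four months ≈ 5.08%.

With a fixed labor force, u_{t+1} = u_t + s·(1−u_t) − f·u_t = u_t·(1−s−f) + s.
Here 1−s−f = 0.640 and s = 0.015.
u_1 = 0.096100 × 0.640 + 0.015 = 0.076504.
u_2 = 0.076504 × 0.640 + 0.015 = 0.063963.
u_3 = 0.063963 × 0.640 + 0.015 = 0.055936.
u_4 = 0.055936 × 0.640 + 0.015 = 0.050799.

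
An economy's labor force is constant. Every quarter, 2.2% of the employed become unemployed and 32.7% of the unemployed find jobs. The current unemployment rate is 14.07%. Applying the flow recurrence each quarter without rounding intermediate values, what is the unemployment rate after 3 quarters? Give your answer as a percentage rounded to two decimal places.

Unemployment rate after three quarters ≈ 8.45%.

With a fixed labor force, u_{t+1} = u_t + s·(1−u_t) − f·u_t = u_t·(1−s−f) + s.
Here 1−s−f = 0.651 and s = 0.022.
u_1 = 0.140700 × 0.651 + 0.022 = 0.113596.
u_2 = 0.113596 × 0.651 + 0.022 = 0.095951.
u_3 = 0.095951 × 0.651 + 0.022 = 0.084464.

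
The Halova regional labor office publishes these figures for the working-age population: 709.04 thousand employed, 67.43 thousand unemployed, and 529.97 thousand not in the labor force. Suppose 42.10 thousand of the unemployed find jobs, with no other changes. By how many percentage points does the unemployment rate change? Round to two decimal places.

Initially, labor force = 709.04 + 67.43 = 776.47 thousand, so u = 67.43/776.47 = 8.68%.
After the change, unemployed falls and employed rises by 42.10; labor force unchanged → E = 751.14, U = 25.33, labor force = 776.47 thousand.
New unemployment rate = 25.33 / 776.47 = 3.26%.
Change = 3.26% − 8.68% = −5.42 percentage points.

The unemployment rate changes by −5.42 percentage points.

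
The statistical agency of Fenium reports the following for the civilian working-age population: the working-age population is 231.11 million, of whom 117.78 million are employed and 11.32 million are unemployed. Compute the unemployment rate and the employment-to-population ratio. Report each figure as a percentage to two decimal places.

Labor force = employed + unemployed = 117.78 + 11.32 = 129.10 million.
Unemployment rate = 11.32 / 129.10 = 8.77%.
Employment-population ratio = 117.78 / 231.11 = 50.96%.

Unemployment rate ≈ 8.77%; employment-population ratio ≈ 50.96%.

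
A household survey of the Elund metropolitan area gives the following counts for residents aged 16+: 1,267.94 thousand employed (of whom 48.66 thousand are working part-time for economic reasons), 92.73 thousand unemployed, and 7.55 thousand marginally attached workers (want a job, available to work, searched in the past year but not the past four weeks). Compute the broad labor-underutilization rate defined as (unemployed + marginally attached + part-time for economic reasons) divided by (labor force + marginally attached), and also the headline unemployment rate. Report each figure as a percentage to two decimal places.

Labor force = 1,267.94 + 92.73 = 1,360.67 thousand.
Numerator = 92.73 + 7.55 + 48.66 = 148.94 thousand.
Denominator = 1,360.67 + 7.55 = 1,368.22 thousand.
Broad rate = 148.94 / 1,368.22 = 10.89%.
Headline unemployment rate = 92.73 / 1,360.67 = 6.82%.

Broad underutilization rate ≈ 10.89%; headline unemployment rate ≈ 6.82%.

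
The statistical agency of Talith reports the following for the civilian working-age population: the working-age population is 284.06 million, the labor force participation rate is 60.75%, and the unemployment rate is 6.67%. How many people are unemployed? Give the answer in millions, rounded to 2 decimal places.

Labor force = 0.6075 × 284.06 = 172.57 million.
Unemployed = 0.0667 × 172.57 ≈ 11.51 million.

About 11.51 million are unemployed.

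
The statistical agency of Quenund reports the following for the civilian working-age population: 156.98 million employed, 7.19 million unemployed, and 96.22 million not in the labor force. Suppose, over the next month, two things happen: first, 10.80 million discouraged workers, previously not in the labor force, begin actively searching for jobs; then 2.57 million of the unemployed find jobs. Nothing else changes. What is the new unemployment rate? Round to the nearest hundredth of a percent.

Initially, labor force = 156.98 + 7.19 = 164.17 million, so u = 7.19/164.17 = 4.38%.
After the first change, unemployed and labor force both rise by 10.80 → E = 156.98, U = 17.99, labor force = 174.97 million.
After the second change, unemployed falls and employed rises by 2.57; labor force unchanged → E = 159.55, U = 15.42, labor force = 174.97 million.
New unemployment rate = 15.42 / 174.97 = 8.81%.

New unemployment rate ≈ 8.81%.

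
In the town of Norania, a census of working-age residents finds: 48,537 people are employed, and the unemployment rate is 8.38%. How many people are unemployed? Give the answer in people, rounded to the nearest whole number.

About 4,439 are unemployed.

Let U be the number unemployed. The labor force is E + U, and U/(E+U) = 0.0838.
So U = 0.0838 × 48,537 / (1 − 0.0838) = 4067.40 / 0.9162 ≈ 4,439.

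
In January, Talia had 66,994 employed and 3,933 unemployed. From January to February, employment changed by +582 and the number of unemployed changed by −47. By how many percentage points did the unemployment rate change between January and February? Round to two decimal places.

January: labor force = 66,994 + 3,933 = 70,927; u = 3,933/70,927 = 5.55%.
February: labor force = 67,576 + 3,886 = 71,462; u = 3,886/71,462 = 5.44%.
Change = 5.44% − 5.55% = −0.11 pp.

The unemployment rate changed by −0.11 percentage points.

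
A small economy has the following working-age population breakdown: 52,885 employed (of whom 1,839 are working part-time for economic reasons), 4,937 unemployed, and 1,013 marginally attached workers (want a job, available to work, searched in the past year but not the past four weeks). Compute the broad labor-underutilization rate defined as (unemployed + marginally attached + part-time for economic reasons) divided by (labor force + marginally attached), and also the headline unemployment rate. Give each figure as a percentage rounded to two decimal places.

Labor force = 52,885 + 4,937 = 57,822.
Numerator = 4,937 + 1,013 + 1,839 = 7,789.
Denominator = 57,822 + 1,013 = 58,835.
Broad rate = 7,789 / 58,835 = 13.24%.
Headline unemployment rate = 4,937 / 57,822 = 8.54%.

Broad underutilization rate ≈ 13.24%; headline unemployment rate ≈ 8.54%.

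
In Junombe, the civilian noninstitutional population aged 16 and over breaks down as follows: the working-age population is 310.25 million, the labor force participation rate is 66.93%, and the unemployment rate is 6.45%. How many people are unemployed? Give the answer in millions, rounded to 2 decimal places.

Labor force = 0.6693 × 310.25 = 207.65 million.
Unemployed = 0.0645 × 207.65 ≈ 13.39 million.

About 13.39 million are unemployed.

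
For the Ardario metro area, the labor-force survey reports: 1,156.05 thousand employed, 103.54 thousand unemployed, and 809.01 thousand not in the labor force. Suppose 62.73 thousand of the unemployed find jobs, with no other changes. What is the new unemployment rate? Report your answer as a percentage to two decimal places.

Initially, labor force = 1,156.05 + 103.54 = 1,259.59 thousand, so u = 103.54/1,259.59 = 8.22%.
After the change, unemployed falls and employed rises by 62.73; labor force unchanged → E = 1,218.78, U = 40.81, labor force = 1,259.59 thousand.
New unemployment rate = 40.81 / 1,259.59 = 3.24%.

New unemployment rate ≈ 3.24%.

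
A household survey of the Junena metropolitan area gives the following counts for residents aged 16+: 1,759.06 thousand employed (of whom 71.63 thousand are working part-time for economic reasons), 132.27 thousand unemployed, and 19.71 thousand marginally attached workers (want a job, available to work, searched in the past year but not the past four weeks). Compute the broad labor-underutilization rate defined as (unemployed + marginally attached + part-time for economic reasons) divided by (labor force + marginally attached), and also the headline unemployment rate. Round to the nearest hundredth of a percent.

Labor force = 1,759.06 + 132.27 = 1,891.33 thousand.
Numerator = 132.27 + 19.71 + 71.63 = 223.61 thousand.
Denominator = 1,891.33 + 19.71 = 1,911.04 thousand.
Broad rate = 223.61 / 1,911.04 = 11.70%.
Headline unemployment rate = 132.27 / 1,891.33 = 6.99%.

Broad underutilization rate ≈ 11.70%; headline unemployment rate ≈ 6.99%.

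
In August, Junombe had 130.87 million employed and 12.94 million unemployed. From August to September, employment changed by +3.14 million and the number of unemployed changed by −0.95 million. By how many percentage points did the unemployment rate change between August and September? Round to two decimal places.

The unemployment rate changed by −0.79 percentage points.

August: labor force = 130.87 + 12.94 = 143.81; u = 12.94/143.81 = 9.00%.
September: labor force = 134.01 + 11.99 = 146.00; u = 11.99/146.00 = 8.21%.
Change = 8.21% − 9.00% = −0.79 pp.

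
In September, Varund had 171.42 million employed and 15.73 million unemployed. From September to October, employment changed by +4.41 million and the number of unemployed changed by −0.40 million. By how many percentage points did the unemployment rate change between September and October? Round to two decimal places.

September: labor force = 171.42 + 15.73 = 187.15; u = 15.73/187.15 = 8.41%.
October: labor force = 175.83 + 15.33 = 191.16; u = 15.33/191.16 = 8.02%.
Change = 8.02% − 8.41% = −0.39 pp.

The unemployment rate changed by −0.39 percentage points.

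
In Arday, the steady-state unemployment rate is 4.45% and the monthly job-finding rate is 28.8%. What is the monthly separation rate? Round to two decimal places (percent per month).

Separation rate ≈ 1.34% per month.

From u* = s/(s+f): s = u·f/(1−u).
s = 0.0445 × 28.8 / (1 − 0.0445) = 1.2816 / 0.9555 ≈ 1.34% per month.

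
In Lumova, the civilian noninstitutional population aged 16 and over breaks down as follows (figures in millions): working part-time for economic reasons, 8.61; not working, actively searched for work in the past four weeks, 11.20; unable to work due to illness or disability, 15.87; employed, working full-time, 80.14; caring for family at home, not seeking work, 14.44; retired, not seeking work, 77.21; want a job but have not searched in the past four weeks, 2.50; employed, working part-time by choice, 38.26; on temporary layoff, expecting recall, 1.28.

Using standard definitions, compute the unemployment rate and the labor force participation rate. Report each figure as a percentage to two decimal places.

Unemployment rate ≈ 8.95%; labor force participation rate ≈ 55.91%.

Employed = 8.61 + 80.14 + 38.26 = 127.01 million (anyone who worked, including part-time for economic reasons, counts as employed).
Unemployed = 11.20 + 1.28 = 12.48 million (jobless and actively searching, or on temporary layoff).
Labor force = 127.01 + 12.48 = 139.49 million.
Not in labor force = 15.87 + 14.44 + 77.21 + 2.50 = 110.02 million (those not working and not actively searching are outside the labor force — including those who want a job but have given up searching).
Civilian working-age population = 139.49 + 110.02 = 249.51 million.
Unemployment rate = 12.48 / 139.49 = 8.95%.
Labor force participation rate = 139.49 / 249.51 = 55.91%.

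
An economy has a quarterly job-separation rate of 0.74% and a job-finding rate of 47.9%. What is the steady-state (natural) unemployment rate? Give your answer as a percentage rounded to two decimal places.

At steady state the flows balance: s·E = f·U, so U/(E+U) = s/(s+f).
u* = 0.74 / (0.74 + 47.9) = 0.74 / 48.64 = 1.52%.

Steady-state unemployment rate ≈ 1.52%.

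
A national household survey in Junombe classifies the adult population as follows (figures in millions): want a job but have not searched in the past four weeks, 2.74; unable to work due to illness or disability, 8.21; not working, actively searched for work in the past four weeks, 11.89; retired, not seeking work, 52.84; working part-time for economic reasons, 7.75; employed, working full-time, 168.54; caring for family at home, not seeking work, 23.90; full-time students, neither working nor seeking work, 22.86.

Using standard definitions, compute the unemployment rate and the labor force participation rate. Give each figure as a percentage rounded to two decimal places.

Unemployment rate ≈ 6.32%; labor force participation rate ≈ 62.99%.

Employed = 7.75 + 168.54 = 176.29 million (anyone who worked, including part-time for economic reasons, counts as employed).
Unemployed = 11.89 million.
Labor force = 176.29 + 11.89 = 188.18 million.
Not in labor force = 2.74 + 8.21 + 52.84 + 23.90 + 22.86 = 110.55 million (those not working and not actively searching are outside the labor force — including those who want a job but have given up searching).
Civilian working-age population = 188.18 + 110.55 = 298.73 million.
Unemployment rate = 11.89 / 188.18 = 6.32%.
Labor force participation rate = 188.18 / 298.73 = 62.99%.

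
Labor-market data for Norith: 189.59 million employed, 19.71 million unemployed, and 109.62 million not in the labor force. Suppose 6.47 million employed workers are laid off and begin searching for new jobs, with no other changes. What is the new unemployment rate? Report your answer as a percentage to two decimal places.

Initially, labor force = 189.59 + 19.71 = 209.30 million, so u = 19.71/209.30 = 9.42%.
After the change, employed falls and unemployed rises by 6.47; labor force unchanged → E = 183.12, U = 26.18, labor force = 209.30 million.
New unemployment rate = 26.18 / 209.30 = 12.51%.

New unemployment rate ≈ 12.51%.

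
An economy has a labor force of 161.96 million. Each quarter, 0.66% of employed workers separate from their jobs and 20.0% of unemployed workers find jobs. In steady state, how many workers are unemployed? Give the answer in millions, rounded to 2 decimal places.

Steady-state unemployment rate u* = s/(s+f) = 0.66/(0.66+20.0) = 0.031946.
Unemployed = u* × labor force = 0.031946 × 161.96 ≈ 5.17 million.

About 5.17 million are unemployed in steady state.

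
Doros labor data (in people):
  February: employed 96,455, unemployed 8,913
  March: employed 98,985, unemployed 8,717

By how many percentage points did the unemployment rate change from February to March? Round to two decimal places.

February: labor force = 96,455 + 8,913 = 105,368; u = 8,913/105,368 = 8.46%.
March: labor force = 98,985 + 8,717 = 107,702; u = 8,717/107,702 = 8.09%.
Change = 8.09% − 8.46% = −0.37 pp.

The unemployment rate changed by −0.37 percentage points.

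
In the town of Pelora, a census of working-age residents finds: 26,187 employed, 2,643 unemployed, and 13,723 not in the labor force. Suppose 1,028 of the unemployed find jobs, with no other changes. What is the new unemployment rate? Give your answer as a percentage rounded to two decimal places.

Initially, labor force = 26,187 + 2,643 = 28,830, so u = 2,643/28,830 = 9.17%.
After the change, unemployed falls and employed rises by 1,028; labor force unchanged → E = 27,215, U = 1,615, labor force = 28,830.
New unemployment rate = 1,615 / 28,830 = 5.60%.

New unemployment rate ≈ 5.60%.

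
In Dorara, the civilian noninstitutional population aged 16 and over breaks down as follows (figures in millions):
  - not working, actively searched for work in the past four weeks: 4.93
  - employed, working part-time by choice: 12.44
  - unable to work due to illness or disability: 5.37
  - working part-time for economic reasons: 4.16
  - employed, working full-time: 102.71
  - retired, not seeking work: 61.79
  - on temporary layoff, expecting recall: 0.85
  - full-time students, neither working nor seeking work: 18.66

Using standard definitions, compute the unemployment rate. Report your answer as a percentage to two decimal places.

Unemployment rate ≈ 4.62%.

Employed = 12.44 + 4.16 + 102.71 = 119.31 million (anyone who worked, including part-time for economic reasons, counts as employed).
Unemployed = 4.93 + 0.85 = 5.78 million (jobless and actively searching, or on temporary layoff).
Labor force = 119.31 + 5.78 = 125.09 million.
Unemployment rate = 5.78 / 125.09 = 4.62%.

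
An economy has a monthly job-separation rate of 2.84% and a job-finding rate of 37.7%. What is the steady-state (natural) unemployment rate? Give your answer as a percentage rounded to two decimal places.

At steady state the flows balance: s·E = f·U, so U/(E+U) = s/(s+f).
u* = 2.84 / (2.84 + 37.7) = 2.84 / 40.54 = 7.01%.

Steady-state unemployment rate ≈ 7.01%.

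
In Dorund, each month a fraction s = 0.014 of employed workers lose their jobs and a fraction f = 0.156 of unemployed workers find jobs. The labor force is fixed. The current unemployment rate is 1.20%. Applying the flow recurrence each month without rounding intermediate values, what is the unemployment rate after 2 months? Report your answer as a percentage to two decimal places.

Unemployment rate after two months ≈ 3.39%.

With a fixed labor force, u_{t+1} = u_t + s·(1−u_t) − f·u_t = u_t·(1−s−f) + s.
Here 1−s−f = 0.830 and s = 0.014.
u_1 = 0.012000 × 0.830 + 0.014 = 0.023960.
u_2 = 0.023960 × 0.830 + 0.014 = 0.033887.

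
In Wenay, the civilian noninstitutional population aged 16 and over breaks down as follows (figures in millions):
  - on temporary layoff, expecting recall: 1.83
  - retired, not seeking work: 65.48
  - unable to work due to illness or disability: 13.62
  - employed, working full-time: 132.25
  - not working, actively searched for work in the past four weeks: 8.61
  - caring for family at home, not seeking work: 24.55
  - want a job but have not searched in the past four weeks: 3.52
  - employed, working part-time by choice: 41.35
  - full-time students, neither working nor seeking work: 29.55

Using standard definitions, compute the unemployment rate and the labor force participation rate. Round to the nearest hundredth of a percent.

Unemployment rate ≈ 5.67%; labor force participation rate ≈ 57.38%.

Employed = 132.25 + 41.35 = 173.60 million.
Unemployed = 1.83 + 8.61 = 10.44 million (jobless and actively searching, or on temporary layoff).
Labor force = 173.60 + 10.44 = 184.04 million.
Not in labor force = 65.48 + 13.62 + 24.55 + 3.52 + 29.55 = 136.72 million (those not working and not actively searching are outside the labor force — including those who want a job but have given up searching).
Civilian working-age population = 184.04 + 136.72 = 320.76 million.
Unemployment rate = 10.44 / 184.04 = 5.67%.
Labor force participation rate = 184.04 / 320.76 = 57.38%.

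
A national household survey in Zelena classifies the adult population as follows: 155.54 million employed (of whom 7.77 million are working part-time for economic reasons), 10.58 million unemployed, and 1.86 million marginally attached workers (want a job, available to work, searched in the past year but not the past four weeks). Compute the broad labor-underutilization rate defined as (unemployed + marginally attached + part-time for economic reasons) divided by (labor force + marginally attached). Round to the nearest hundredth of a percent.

Broad underutilization rate ≈ 12.03%.

Labor force = 155.54 + 10.58 = 166.12 million.
Numerator = 10.58 + 1.86 + 7.77 = 20.21 million.
Denominator = 166.12 + 1.86 = 167.98 million.
Broad rate = 20.21 / 167.98 = 12.03%.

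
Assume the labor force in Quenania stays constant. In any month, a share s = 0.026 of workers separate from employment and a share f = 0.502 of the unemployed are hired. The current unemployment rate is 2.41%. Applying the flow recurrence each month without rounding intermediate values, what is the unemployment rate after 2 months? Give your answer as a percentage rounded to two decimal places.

Unemployment rate after two months ≈ 4.36%.

With a fixed labor force, u_{t+1} = u_t + s·(1−u_t) − f·u_t = u_t·(1−s−f) + s.
Here 1−s−f = 0.472 and s = 0.026.
u_1 = 0.024100 × 0.472 + 0.026 = 0.037375.
u_2 = 0.037375 × 0.472 + 0.026 = 0.043641.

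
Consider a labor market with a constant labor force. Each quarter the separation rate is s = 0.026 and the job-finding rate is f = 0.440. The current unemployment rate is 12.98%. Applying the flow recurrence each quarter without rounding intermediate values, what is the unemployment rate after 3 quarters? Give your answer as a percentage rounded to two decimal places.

With a fixed labor force, u_{t+1} = u_t + s·(1−u_t) − f·u_t = u_t·(1−s−f) + s.
Here 1−s−f = 0.534 and s = 0.026.
u_1 = 0.129800 × 0.534 + 0.026 = 0.095313.
u_2 = 0.095313 × 0.534 + 0.026 = 0.076897.
u_3 = 0.076897 × 0.534 + 0.026 = 0.067063.

Unemployment rate after three quarters ≈ 6.71%.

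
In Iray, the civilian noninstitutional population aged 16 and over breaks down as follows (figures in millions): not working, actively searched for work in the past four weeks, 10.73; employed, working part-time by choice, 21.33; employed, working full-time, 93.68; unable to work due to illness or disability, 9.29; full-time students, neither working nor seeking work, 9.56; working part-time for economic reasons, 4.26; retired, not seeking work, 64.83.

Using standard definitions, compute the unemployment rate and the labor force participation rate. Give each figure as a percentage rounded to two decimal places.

Employed = 21.33 + 93.68 + 4.26 = 119.27 million (anyone who worked, including part-time for economic reasons, counts as employed).
Unemployed = 10.73 million.
Labor force = 119.27 + 10.73 = 130.00 million.
Not in labor force = 9.29 + 9.56 + 64.83 = 83.68 million (those not working and not actively searching are outside the labor force).
Civilian working-age population = 130.00 + 83.68 = 213.68 million.
Unemployment rate = 10.73 / 130.00 = 8.25%.
Labor force participation rate = 130.00 / 213.68 = 60.84%.

Unemployment rate ≈ 8.25%; labor force participation rate ≈ 60.84%.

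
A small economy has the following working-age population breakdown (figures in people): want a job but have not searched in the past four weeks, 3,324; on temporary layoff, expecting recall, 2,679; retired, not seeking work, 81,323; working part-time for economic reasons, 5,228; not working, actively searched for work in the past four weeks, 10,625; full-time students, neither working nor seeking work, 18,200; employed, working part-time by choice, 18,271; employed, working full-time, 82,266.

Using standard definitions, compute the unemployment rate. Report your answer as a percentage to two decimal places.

Employed = 5,228 + 18,271 + 82,266 = 105,765 (anyone who worked, including part-time for economic reasons, counts as employed).
Unemployed = 2,679 + 10,625 = 13,304 (jobless and actively searching, or on temporary layoff).
Labor force = 105,765 + 13,304 = 119,069.
Unemployment rate = 13,304 / 119,069 = 11.17%.

Unemployment rate ≈ 11.17%.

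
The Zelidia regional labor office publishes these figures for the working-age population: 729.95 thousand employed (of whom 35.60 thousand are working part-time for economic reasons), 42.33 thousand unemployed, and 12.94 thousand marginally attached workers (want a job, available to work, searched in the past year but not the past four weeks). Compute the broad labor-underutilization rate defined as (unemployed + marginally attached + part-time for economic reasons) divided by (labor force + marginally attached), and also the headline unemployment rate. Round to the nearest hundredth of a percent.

Labor force = 729.95 + 42.33 = 772.28 thousand.
Numerator = 42.33 + 12.94 + 35.60 = 90.87 thousand.
Denominator = 772.28 + 12.94 = 785.22 thousand.
Broad rate = 90.87 / 785.22 = 11.57%.
Headline unemployment rate = 42.33 / 772.28 = 5.48%.

Broad underutilization rate ≈ 11.57%; headline unemployment rate ≈ 5.48%.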